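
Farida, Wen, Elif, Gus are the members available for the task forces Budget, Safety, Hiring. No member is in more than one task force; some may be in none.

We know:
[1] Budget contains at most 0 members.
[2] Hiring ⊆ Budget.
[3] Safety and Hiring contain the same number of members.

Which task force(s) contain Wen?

Wen: none

(1): Budget already has 0, so the rest are out.
(2) contrapositive: Farida ∉ Hiring.
(2) contrapositive: Wen ∉ Hiring.
(2) contrapositive: Elif ∉ Hiring.
(2) contrapositive: Gus ∉ Hiring.
Suppose Wen ∈ Safety: no assignment then satisfies all the clues, so Wen ∉ Safety.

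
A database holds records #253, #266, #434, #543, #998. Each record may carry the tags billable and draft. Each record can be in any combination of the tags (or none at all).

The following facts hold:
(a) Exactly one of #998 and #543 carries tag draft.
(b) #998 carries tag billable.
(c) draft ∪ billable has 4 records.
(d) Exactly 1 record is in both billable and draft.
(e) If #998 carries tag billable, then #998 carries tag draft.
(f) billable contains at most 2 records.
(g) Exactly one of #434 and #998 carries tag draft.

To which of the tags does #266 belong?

#266: draft

From (b): #998 ∈ billable.
(e): #998 ∈ draft.
(g) (exactly one): #434 ∉ draft.
(a) (exactly one): #543 ∉ draft.
Suppose #266 ∈ billable: no assignment then satisfies all the clues, so #266 ∉ billable.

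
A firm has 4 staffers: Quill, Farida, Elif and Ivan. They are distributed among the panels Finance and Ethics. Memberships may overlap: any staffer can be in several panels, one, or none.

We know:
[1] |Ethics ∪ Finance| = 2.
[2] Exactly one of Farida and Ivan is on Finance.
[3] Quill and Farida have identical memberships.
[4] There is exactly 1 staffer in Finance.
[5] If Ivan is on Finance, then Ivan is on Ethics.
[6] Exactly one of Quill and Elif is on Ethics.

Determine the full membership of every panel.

Finance = {Ivan}; Ethics = {Elif, Ivan}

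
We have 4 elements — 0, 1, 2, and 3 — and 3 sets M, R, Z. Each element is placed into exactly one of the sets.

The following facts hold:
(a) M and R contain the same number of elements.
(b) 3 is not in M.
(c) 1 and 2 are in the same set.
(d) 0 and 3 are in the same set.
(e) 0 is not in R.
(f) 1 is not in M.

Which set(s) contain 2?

From (b): 3 ∉ M.
From (e): 0 ∉ R.
From (f): 1 ∉ M.
(c): 2 matches 1: 2 ∉ M.
(d): 0 matches 3: 0 ∉ M.
(d): 3 matches 0: 3 ∉ R.
Only one set left: 0 ∈ Z.
Only one set left: 3 ∈ Z.
Suppose 2 ∈ R: no assignment then satisfies all the clues, so 2 ∉ R.

2: Z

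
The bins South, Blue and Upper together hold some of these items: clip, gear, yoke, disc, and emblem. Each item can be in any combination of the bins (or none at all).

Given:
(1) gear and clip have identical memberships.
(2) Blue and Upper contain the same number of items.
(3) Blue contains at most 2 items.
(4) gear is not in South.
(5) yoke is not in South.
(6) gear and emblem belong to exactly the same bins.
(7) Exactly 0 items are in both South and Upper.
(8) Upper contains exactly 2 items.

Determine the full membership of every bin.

South = {}; Blue = {disc, yoke}; Upper = {disc, yoke}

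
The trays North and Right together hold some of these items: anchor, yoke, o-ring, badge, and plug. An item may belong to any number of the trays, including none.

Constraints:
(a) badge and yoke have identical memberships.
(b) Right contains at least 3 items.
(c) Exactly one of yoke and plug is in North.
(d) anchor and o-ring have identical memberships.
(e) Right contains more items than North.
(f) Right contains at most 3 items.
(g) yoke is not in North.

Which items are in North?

North = {plug}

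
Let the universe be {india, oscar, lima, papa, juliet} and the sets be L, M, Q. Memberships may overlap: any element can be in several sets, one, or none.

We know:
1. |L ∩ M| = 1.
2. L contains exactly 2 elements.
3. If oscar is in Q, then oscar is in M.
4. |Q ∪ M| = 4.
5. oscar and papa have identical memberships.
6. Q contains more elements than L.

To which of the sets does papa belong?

papa: M, Q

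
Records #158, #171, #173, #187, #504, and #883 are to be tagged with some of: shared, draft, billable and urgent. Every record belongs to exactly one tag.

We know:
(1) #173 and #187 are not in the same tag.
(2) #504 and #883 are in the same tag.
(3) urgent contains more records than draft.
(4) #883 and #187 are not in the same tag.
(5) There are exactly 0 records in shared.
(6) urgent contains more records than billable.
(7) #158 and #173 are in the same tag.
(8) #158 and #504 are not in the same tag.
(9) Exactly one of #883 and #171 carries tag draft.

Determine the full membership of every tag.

shared = {}; draft = {#504, #883}; billable = {#187}; urgent = {#158, #171, #173}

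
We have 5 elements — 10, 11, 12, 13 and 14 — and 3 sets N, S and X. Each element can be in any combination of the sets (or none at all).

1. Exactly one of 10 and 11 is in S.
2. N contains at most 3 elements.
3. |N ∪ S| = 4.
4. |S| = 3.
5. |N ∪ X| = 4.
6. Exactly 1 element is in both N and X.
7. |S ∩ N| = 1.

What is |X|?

3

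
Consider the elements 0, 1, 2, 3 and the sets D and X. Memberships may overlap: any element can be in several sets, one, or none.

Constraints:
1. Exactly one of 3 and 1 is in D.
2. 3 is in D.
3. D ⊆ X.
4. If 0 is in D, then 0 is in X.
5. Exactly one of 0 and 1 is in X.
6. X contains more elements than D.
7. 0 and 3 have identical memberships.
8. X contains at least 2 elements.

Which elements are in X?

From (2): 3 ∈ D.
(1) (exactly one): 1 ∉ D.
(3) with 3 ∈ D: 3 ∈ X.
(7): 0 matches 3: 0 ∈ D.
(7): 0 matches 3: 0 ∈ X.
(5) (exactly one): 1 ∉ X.
Suppose 2 ∉ X: no assignment then satisfies all the clues, so 2 ∈ X.

X = {0, 2, 3}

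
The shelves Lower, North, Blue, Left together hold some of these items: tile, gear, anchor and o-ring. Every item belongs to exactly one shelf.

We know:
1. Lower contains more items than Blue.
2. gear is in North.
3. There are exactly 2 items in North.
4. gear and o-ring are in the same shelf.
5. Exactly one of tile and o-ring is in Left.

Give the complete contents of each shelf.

From (2): gear ∈ North.
(4): o-ring matches gear: o-ring ∉ Lower.
(4): o-ring matches gear: o-ring ∈ North.
(5) (exactly one): tile ∈ Left.
(3): North already has 2, so the rest are out.
Suppose anchor ∉ Lower: no assignment then satisfies all the clues, so anchor ∈ Lower.

Lower = {anchor}; North = {gear, o-ring}; Blue = {}; Left = {tile}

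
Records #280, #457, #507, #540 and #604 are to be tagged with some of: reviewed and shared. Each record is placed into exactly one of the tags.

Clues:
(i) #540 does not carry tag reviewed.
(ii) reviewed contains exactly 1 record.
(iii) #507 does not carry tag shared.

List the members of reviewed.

reviewed = {#507}

From (i): #540 ∉ reviewed.
From (iii): #507 ∉ shared.
Only one tag left: #507 ∈ reviewed.
Only one tag left: #540 ∈ shared.
(ii): reviewed already has 1, so the rest are out.
Only one tag left: #280 ∈ shared.
Only one tag left: #457 ∈ shared.
Only one tag left: #604 ∈ shared.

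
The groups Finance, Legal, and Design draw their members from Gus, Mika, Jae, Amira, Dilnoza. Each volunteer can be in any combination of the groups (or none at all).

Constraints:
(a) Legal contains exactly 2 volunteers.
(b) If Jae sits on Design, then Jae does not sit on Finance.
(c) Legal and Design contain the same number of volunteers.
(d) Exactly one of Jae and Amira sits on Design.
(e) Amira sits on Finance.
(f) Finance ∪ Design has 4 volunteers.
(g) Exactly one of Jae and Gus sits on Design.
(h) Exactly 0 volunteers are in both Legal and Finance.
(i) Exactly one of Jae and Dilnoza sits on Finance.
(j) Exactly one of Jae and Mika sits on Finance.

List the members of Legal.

Legal = {Gus, Jae}

From (e): Amira ∈ Finance.
Suppose Gus ∉ Legal: no assignment then satisfies all the clues, so Gus ∈ Legal.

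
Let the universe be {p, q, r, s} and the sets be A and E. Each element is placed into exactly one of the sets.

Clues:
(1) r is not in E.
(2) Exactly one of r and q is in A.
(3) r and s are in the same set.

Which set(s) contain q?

From (1): r ∉ E.
(3): s matches r: s ∉ E.
Only one set left: r ∈ A.
Only one set left: s ∈ A.
(2) (exactly one): q ∉ A.
Only one set left: q ∈ E.

q: E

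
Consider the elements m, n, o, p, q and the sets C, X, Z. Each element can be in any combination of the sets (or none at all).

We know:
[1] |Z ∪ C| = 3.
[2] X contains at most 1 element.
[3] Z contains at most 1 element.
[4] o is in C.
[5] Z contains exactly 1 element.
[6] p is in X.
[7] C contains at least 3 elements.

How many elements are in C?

3

From (4): o ∈ C.
From (6): p ∈ X.
(2): X already has 1, so the rest are out.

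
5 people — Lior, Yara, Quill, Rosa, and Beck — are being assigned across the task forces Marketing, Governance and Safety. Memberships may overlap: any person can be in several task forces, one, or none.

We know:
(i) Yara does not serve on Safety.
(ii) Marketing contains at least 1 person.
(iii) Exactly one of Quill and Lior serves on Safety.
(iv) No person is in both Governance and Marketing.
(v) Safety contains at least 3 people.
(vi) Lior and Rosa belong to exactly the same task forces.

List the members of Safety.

From (i): Yara ∉ Safety.
Suppose Lior ∉ Safety: no assignment then satisfies all the clues, so Lior ∈ Safety.

Safety = {Beck, Lior, Rosa}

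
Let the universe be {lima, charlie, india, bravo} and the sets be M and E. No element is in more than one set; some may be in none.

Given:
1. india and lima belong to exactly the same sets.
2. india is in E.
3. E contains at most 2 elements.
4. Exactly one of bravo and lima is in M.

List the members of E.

E = {india, lima}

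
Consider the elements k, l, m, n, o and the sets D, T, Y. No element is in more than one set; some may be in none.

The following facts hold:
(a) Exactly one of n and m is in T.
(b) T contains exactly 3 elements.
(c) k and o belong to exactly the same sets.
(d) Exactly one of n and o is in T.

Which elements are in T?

T = {k, m, o}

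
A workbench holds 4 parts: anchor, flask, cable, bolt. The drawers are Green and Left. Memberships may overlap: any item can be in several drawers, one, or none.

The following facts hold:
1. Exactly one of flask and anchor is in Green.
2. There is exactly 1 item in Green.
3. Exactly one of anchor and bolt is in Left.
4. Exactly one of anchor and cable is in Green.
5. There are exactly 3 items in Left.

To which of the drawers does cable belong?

cable: Left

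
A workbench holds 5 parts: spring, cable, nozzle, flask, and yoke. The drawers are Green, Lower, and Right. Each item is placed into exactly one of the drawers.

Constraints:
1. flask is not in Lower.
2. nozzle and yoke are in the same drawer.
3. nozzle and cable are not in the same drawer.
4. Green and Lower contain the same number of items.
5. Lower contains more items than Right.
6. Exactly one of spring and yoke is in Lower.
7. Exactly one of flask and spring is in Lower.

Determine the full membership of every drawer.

Green = {nozzle, yoke}; Lower = {cable, spring}; Right = {flask}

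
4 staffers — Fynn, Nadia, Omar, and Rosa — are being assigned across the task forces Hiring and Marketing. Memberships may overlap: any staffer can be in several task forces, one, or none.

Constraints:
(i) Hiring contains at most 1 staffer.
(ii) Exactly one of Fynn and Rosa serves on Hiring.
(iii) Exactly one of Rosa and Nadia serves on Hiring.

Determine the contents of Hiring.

Hiring = {Rosa}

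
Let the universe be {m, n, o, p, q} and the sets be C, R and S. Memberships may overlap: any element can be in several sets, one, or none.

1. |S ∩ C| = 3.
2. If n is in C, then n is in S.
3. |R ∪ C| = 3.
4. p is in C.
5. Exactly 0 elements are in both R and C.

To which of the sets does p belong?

From (4): p ∈ C.
Suppose p ∈ R: no assignment then satisfies all the clues, so p ∉ R.

p: C, S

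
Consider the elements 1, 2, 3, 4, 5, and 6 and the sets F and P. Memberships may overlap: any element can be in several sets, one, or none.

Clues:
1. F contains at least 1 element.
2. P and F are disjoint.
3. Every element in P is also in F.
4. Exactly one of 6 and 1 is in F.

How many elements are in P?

0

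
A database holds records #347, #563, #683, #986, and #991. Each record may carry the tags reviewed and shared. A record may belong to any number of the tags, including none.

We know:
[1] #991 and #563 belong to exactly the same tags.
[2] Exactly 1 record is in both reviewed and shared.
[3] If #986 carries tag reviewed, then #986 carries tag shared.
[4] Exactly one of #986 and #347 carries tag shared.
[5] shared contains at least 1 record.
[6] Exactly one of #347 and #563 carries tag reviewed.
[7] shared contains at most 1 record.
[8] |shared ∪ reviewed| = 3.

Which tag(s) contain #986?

#986: reviewed, shared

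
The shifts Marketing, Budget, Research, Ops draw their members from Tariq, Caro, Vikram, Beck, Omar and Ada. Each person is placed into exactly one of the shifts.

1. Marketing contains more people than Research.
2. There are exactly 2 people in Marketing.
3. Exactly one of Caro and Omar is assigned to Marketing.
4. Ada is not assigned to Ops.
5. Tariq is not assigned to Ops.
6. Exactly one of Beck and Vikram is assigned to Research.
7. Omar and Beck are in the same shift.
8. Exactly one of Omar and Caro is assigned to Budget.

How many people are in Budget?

3

From (4): Ada ∉ Ops.
From (5): Tariq ∉ Ops.
Suppose Tariq ∈ Research: no assignment then satisfies all the clues, so Tariq ∉ Research.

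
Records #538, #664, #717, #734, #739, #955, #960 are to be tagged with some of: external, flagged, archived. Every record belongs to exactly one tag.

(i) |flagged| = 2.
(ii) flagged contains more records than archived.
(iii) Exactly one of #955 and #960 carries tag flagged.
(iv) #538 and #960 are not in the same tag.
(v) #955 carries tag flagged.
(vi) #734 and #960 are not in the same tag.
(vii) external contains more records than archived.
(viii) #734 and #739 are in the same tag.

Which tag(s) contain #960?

From (v): #955 ∈ flagged.
(iii) (exactly one): #960 ∉ flagged.
Suppose #960 ∈ external: no assignment then satisfies all the clues, so #960 ∉ external.

#960: archived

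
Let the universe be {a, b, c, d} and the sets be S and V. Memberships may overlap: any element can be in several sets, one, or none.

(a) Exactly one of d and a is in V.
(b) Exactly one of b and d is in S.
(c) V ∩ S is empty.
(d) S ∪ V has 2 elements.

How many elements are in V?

1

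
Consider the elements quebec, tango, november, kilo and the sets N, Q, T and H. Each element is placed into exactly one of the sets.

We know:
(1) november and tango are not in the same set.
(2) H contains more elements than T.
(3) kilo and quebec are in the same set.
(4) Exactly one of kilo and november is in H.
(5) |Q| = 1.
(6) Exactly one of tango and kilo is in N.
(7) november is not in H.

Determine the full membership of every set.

N = {tango}; Q = {november}; T = {}; H = {kilo, quebec}

From (7): november ∉ H.
(4) (exactly one): kilo ∈ H.
(6) (exactly one): tango ∈ N.
(1): november ∉ N.
(3): quebec matches kilo: quebec ∉ N.
(3): quebec matches kilo: quebec ∉ Q.
(3): quebec matches kilo: quebec ∉ T.
(3): quebec matches kilo: quebec ∈ H.
(5): only 1 candidates remain for Q, so all are in.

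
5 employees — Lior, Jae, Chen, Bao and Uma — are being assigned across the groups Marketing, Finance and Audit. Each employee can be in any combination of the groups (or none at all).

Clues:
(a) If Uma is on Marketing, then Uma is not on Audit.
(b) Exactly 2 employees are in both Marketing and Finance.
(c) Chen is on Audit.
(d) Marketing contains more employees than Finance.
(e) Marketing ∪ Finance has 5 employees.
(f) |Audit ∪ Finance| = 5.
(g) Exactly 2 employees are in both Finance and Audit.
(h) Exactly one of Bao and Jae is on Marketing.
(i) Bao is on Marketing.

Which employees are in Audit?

From (c): Chen ∈ Audit.
From (i): Bao ∈ Marketing.
(h) (exactly one): Jae ∉ Marketing.
Suppose Lior ∉ Audit: no assignment then satisfies all the clues, so Lior ∈ Audit.

Audit = {Bao, Chen, Jae, Lior}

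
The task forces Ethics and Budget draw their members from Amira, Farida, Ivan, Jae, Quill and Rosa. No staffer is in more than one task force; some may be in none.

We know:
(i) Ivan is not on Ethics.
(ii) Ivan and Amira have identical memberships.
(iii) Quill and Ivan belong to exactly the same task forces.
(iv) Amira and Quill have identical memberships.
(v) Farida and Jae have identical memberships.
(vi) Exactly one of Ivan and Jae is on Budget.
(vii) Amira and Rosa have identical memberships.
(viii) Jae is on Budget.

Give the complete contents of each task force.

From (i): Ivan ∉ Ethics.
From (viii): Jae ∈ Budget.
(ii): Amira matches Ivan: Amira ∉ Ethics.
(iii): Quill matches Ivan: Quill ∉ Ethics.
(v): Farida matches Jae: Farida ∉ Ethics.
(v): Farida matches Jae: Farida ∈ Budget.
(vi) (exactly one): Ivan ∉ Budget.
(vii): Rosa matches Amira: Rosa ∉ Ethics.
(ii): Amira matches Ivan: Amira ∉ Budget.
(iii): Quill matches Ivan: Quill ∉ Budget.
(vii): Rosa matches Amira: Rosa ∉ Budget.

Ethics = {}; Budget = {Farida, Jae}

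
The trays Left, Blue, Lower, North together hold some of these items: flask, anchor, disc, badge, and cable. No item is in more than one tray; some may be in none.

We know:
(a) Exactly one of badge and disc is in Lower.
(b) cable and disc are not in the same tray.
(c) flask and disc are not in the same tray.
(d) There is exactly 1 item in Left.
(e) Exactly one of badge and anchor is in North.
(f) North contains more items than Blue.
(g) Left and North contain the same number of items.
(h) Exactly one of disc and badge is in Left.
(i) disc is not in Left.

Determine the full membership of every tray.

Left = {badge}; Blue = {}; Lower = {disc}; North = {anchor}

From (i): disc ∉ Left.
(h) (exactly one): badge ∈ Left.
(a) (exactly one): disc ∈ Lower.
(b): cable ∉ Lower.
(c): flask ∉ Lower.
(d): Left already has 1, so the rest are out.
(e) (exactly one): anchor ∈ North.
Suppose flask ∈ Blue: no assignment then satisfies all the clues, so flask ∉ Blue.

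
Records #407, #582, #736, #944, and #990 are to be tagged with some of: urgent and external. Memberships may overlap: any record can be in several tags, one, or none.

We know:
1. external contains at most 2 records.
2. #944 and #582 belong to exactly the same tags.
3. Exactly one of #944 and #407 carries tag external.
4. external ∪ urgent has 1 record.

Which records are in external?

external = {#407}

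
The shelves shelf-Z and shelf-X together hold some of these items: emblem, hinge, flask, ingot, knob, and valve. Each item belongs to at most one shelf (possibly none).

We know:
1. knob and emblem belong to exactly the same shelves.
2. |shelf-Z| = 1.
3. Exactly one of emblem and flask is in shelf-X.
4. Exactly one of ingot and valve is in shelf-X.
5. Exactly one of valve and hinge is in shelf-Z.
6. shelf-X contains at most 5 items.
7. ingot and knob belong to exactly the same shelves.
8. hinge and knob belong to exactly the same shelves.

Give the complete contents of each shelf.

shelf-Z = {valve}; shelf-X = {emblem, hinge, ingot, knob}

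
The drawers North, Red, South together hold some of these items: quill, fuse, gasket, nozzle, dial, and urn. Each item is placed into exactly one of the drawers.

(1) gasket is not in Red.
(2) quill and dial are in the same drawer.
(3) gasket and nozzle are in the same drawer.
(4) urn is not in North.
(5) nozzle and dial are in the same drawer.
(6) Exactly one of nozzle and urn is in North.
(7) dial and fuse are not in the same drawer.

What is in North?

From (1): gasket ∉ Red.
From (4): urn ∉ North.
(3): nozzle matches gasket: nozzle ∉ Red.
(5): dial matches nozzle: dial ∉ Red.
(6) (exactly one): nozzle ∈ North.
(2): quill matches dial: quill ∉ Red.
(3): gasket matches nozzle: gasket ∈ North.
(5): dial matches nozzle: dial ∈ North.
(7): fuse ∉ North.
(2): quill matches dial: quill ∈ North.

North = {dial, gasket, nozzle, quill}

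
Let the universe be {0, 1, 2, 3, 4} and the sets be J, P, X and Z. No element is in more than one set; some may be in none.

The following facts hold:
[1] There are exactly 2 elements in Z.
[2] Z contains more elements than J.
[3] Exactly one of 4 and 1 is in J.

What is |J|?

1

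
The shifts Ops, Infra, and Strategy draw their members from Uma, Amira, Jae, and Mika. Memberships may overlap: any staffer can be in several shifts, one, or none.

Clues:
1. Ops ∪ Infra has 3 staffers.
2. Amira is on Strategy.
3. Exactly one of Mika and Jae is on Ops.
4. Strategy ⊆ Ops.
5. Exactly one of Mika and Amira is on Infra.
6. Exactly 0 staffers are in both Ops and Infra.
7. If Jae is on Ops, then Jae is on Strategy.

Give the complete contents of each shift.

Ops = {Amira, Jae}; Infra = {Mika}; Strategy = {Amira, Jae}

From (2): Amira ∈ Strategy.
(4) with Amira ∈ Strategy: Amira ∈ Ops.
Suppose Uma ∈ Ops: no assignment then satisfies all the clues, so Uma ∉ Ops.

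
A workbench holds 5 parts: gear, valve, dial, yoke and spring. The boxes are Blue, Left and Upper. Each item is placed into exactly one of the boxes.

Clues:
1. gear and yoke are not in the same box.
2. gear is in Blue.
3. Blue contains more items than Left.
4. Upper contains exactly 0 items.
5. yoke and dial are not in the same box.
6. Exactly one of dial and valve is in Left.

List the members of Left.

Left = {valve, yoke}

From (2): gear ∈ Blue.
(1): yoke ∉ Blue.
(4): Upper already has 0, so the rest are out.
Only one box left: yoke ∈ Left.
(5): dial ∉ Left.
(6) (exactly one): valve ∈ Left.
Only one box left: dial ∈ Blue.
Suppose spring ∈ Left: no assignment then satisfies all the clues, so spring ∉ Left.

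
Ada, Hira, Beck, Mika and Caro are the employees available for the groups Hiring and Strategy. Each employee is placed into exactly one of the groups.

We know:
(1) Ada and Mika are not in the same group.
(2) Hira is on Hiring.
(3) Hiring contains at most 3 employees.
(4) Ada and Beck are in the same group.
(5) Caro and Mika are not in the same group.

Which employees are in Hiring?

Hiring = {Hira, Mika}

From (2): Hira ∈ Hiring.
Suppose Ada ∈ Hiring: no assignment then satisfies all the clues, so Ada ∉ Hiring.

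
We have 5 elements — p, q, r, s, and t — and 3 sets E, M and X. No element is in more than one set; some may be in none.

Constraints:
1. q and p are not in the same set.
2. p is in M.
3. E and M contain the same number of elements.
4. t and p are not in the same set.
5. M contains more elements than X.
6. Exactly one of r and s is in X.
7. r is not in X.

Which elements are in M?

From (2): p ∈ M.
From (7): r ∉ X.
(1): q ∉ M.
(4): t ∉ M.
(6) (exactly one): s ∈ X.
Suppose r ∉ M: no assignment then satisfies all the clues, so r ∈ M.

M = {p, r}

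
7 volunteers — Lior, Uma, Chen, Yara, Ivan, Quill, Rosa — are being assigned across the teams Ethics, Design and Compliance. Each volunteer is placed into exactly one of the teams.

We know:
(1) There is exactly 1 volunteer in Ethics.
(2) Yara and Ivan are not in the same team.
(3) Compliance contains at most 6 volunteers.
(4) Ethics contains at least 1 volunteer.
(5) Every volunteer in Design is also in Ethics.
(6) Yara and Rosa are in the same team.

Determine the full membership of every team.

Ethics = {Ivan}; Design = {}; Compliance = {Chen, Lior, Quill, Rosa, Uma, Yara}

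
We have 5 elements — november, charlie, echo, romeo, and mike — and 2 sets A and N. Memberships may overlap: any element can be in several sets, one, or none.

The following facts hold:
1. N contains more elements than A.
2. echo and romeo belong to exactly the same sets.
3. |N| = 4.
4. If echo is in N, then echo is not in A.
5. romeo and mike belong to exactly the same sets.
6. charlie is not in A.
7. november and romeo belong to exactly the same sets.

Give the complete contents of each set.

A = {}; N = {echo, mike, november, romeo}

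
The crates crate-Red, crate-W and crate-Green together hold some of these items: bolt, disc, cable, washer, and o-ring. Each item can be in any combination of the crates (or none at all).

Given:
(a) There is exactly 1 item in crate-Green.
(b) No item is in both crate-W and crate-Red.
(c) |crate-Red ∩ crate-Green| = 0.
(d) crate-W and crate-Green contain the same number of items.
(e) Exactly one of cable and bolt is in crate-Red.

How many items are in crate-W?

1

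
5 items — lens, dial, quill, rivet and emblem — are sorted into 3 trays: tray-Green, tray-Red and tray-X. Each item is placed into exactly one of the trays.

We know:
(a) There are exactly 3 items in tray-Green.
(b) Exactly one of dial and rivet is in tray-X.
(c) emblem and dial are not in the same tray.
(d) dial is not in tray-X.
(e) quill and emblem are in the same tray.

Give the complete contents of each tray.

tray-Green = {emblem, lens, quill}; tray-Red = {dial}; tray-X = {rivet}

From (d): dial ∉ tray-X.
(b) (exactly one): rivet ∈ tray-X.
Suppose lens ∉ tray-Green: no assignment then satisfies all the clues, so lens ∈ tray-Green.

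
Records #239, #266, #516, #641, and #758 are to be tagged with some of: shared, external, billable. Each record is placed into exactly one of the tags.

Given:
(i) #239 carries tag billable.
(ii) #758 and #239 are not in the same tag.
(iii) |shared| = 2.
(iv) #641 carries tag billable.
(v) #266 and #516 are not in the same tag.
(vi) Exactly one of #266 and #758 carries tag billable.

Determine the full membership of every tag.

shared = {#516, #758}; external = {}; billable = {#239, #266, #641}

From (i): #239 ∈ billable.
From (iv): #641 ∈ billable.
(ii): #758 ∉ billable.
(vi) (exactly one): #266 ∈ billable.
(iii): only 2 candidates remain for shared, so all are in.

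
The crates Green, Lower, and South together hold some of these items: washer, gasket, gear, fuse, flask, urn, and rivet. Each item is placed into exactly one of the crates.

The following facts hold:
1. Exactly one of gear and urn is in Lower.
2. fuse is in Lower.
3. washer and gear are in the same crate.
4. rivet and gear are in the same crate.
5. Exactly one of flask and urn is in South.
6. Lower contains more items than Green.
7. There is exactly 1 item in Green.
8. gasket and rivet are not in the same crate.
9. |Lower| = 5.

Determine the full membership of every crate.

From (2): fuse ∈ Lower.
Suppose washer ∈ Green: no assignment then satisfies all the clues, so washer ∉ Green.

Green = {gasket}; Lower = {flask, fuse, gear, rivet, washer}; South = {urn}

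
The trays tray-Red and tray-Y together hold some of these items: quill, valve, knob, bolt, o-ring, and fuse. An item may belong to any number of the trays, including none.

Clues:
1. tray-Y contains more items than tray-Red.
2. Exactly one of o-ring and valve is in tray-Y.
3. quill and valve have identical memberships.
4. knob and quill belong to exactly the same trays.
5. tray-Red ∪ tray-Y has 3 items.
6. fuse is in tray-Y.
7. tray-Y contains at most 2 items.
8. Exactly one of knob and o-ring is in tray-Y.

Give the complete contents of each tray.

tray-Red = {bolt}; tray-Y = {fuse, o-ring}

From (6): fuse ∈ tray-Y.
Suppose quill ∈ tray-Red: no assignment then satisfies all the clues, so quill ∉ tray-Red.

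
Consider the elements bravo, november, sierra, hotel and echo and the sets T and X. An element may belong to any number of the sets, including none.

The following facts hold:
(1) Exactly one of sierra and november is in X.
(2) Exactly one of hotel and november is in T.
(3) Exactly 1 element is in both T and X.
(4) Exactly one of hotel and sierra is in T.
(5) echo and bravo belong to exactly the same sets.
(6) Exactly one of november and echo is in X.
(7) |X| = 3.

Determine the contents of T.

T = {november, sierra}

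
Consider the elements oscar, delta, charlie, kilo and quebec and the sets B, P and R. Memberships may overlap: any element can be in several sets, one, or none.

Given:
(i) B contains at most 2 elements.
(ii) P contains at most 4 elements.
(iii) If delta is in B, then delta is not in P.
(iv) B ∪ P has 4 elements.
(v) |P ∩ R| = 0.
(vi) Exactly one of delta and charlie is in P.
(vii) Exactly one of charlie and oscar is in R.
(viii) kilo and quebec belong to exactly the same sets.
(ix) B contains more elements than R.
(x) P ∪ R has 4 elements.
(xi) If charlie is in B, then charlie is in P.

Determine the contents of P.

P = {charlie, kilo, quebec}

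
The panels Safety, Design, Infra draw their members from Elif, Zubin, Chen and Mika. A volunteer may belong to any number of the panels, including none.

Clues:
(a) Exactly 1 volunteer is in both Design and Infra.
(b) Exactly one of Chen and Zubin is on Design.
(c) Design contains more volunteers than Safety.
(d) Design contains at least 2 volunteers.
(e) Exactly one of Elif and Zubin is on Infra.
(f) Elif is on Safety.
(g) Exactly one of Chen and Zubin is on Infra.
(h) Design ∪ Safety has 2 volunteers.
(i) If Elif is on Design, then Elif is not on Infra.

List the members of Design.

Design = {Elif, Zubin}

From (f): Elif ∈ Safety.
Suppose Elif ∉ Design: no assignment then satisfies all the clues, so Elif ∈ Design.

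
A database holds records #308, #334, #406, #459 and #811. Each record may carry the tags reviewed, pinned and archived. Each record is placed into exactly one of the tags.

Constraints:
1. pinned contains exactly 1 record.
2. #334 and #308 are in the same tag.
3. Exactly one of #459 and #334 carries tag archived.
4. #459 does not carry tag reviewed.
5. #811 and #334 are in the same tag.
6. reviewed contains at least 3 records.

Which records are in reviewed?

reviewed = {#308, #334, #811}

From (4): #459 ∉ reviewed.
Suppose #308 ∉ reviewed: no assignment then satisfies all the clues, so #308 ∈ reviewed.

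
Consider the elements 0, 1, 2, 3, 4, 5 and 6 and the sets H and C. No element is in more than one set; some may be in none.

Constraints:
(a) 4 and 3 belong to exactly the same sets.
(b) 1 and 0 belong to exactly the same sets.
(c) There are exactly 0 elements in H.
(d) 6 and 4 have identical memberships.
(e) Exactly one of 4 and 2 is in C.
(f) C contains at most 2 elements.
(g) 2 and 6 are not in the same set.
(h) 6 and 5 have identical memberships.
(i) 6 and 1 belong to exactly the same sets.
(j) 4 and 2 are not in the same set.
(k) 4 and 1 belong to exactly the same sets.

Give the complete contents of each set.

(c): H already has 0, so the rest are out.
Suppose 0 ∈ C: no assignment then satisfies all the clues, so 0 ∉ C.

H = {}; C = {2}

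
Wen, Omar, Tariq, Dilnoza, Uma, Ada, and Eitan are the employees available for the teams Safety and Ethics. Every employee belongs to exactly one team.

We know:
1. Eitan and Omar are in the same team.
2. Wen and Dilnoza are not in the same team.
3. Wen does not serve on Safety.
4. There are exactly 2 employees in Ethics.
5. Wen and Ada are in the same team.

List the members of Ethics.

From (3): Wen ∉ Safety.
(5): Ada matches Wen: Ada ∉ Safety.
Only one team left: Wen ∈ Ethics.
Only one team left: Ada ∈ Ethics.
(2): Dilnoza ∉ Ethics.
(4): Ethics already has 2, so the rest are out.
Only one team left: Omar ∈ Safety.
Only one team left: Tariq ∈ Safety.
Only one team left: Dilnoza ∈ Safety.
Only one team left: Uma ∈ Safety.
Only one team left: Eitan ∈ Safety.

Ethics = {Ada, Wen}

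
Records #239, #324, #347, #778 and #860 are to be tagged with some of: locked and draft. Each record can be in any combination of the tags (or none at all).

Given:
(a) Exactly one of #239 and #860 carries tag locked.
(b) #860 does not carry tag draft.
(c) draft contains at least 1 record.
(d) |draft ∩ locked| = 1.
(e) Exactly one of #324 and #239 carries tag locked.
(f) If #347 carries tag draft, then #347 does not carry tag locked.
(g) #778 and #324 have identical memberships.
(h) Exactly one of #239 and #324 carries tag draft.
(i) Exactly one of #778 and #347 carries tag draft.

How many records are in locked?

1

From (b): #860 ∉ draft.
Suppose #239 ∉ locked: no assignment then satisfies all the clues, so #239 ∈ locked.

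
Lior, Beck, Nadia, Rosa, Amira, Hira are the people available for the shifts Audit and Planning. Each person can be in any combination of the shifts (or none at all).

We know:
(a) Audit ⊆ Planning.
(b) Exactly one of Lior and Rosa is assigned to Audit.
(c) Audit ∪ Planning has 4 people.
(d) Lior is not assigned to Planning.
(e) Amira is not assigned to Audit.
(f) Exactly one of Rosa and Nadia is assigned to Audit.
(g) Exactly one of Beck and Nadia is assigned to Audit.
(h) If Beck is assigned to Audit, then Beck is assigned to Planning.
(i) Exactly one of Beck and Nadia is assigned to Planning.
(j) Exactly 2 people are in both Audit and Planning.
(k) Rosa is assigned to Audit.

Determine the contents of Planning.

Planning = {Amira, Beck, Hira, Rosa}

From (d): Lior ∉ Planning.
From (e): Amira ∉ Audit.
From (k): Rosa ∈ Audit.
(a) contrapositive: Lior ∉ Audit.
(a) with Rosa ∈ Audit: Rosa ∈ Planning.
(f) (exactly one): Nadia ∉ Audit.
(g) (exactly one): Beck ∈ Audit.
(h): Beck ∈ Planning.
(i) (exactly one): Nadia ∉ Planning.
Suppose Amira ∉ Planning: no assignment then satisfies all the clues, so Amira ∈ Planning.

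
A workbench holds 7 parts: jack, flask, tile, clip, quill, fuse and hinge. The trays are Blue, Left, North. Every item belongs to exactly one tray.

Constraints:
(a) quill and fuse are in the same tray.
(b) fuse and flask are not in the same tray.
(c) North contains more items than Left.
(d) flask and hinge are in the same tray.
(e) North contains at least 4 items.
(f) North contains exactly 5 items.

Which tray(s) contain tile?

tile: North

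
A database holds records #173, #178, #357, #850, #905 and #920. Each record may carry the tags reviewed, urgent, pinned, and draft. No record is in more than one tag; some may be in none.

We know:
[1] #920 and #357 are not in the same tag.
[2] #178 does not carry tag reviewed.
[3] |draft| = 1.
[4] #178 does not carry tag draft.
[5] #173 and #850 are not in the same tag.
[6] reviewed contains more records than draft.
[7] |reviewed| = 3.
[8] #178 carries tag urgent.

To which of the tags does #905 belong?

From (2): #178 ∉ reviewed.
From (4): #178 ∉ draft.
From (8): #178 ∈ urgent.
Suppose #905 ∉ reviewed: no assignment then satisfies all the clues, so #905 ∈ reviewed.

#905: reviewed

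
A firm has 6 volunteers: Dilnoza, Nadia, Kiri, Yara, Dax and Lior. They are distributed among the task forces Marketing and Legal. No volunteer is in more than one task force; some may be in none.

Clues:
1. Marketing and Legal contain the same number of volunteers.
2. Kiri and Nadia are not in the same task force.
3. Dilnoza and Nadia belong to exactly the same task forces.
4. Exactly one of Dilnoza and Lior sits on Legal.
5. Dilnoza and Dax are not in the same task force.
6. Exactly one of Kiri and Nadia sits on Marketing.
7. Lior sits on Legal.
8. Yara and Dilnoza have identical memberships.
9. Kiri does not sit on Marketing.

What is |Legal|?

From (7): Lior ∈ Legal.
From (9): Kiri ∉ Marketing.
(4) (exactly one): Dilnoza ∉ Legal.
(6) (exactly one): Nadia ∈ Marketing.
(8): Yara matches Dilnoza: Yara ∉ Legal.
(3): Dilnoza matches Nadia: Dilnoza ∈ Marketing.
(5): Dax ∉ Marketing.
(8): Yara matches Dilnoza: Yara ∈ Marketing.
Suppose Kiri ∉ Legal: no assignment then satisfies all the clues, so Kiri ∈ Legal.

3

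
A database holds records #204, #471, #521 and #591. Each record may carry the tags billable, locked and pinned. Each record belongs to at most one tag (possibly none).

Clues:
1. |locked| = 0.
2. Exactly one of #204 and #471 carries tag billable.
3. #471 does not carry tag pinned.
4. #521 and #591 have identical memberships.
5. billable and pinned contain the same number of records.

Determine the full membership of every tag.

billable = {#471}; locked = {}; pinned = {#204}

From (3): #471 ∉ pinned.
(1): locked already has 0, so the rest are out.
Suppose #204 ∈ billable: no assignment then satisfies all the clues, so #204 ∉ billable.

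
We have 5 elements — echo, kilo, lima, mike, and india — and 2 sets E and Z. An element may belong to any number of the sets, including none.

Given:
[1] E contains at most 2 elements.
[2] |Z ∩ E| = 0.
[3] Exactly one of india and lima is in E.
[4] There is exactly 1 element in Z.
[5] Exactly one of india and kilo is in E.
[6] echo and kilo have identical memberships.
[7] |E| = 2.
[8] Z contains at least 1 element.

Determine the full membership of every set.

E = {india, mike}; Z = {lima}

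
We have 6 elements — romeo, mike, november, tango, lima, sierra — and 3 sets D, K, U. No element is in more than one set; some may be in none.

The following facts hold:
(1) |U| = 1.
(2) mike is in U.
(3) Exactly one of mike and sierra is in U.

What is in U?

From (2): mike ∈ U.
(1): U already has 1, so the rest are out.

U = {mike}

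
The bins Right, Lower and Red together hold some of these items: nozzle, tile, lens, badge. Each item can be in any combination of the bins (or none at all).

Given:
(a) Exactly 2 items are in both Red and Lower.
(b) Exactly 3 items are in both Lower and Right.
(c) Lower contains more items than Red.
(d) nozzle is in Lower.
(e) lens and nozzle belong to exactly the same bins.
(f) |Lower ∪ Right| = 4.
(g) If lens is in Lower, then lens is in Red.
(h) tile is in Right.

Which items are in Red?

Red = {lens, nozzle}

From (d): nozzle ∈ Lower.
From (h): tile ∈ Right.
(e): lens matches nozzle: lens ∈ Lower.
(g): lens ∈ Red.
(e): nozzle matches lens: nozzle ∈ Red.
Suppose tile ∈ Red: no assignment then satisfies all the clues, so tile ∉ Red.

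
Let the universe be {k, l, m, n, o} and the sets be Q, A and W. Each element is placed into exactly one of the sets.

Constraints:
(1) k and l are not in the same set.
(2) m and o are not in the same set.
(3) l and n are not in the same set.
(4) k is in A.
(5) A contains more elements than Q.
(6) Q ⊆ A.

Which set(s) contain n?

n: A

From (4): k ∈ A.
(1): l ∉ A.
(6) contrapositive: l ∉ Q.
Only one set left: l ∈ W.
(3): n ∉ W.
Suppose n ∈ Q: no assignment then satisfies all the clues, so n ∉ Q.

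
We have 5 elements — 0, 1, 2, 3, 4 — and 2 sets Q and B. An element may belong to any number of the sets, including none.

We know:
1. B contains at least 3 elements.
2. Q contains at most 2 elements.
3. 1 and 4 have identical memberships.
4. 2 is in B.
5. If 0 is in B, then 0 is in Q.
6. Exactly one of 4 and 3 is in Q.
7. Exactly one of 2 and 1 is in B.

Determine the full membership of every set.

Q = {0, 3}; B = {0, 2, 3}

From (4): 2 ∈ B.
(7) (exactly one): 1 ∉ B.
(3): 4 matches 1: 4 ∉ B.
(1): only 3 candidates remain for B, so all are in.
(5): 0 ∈ Q.
Suppose 1 ∈ Q: no assignment then satisfies all the clues, so 1 ∉ Q.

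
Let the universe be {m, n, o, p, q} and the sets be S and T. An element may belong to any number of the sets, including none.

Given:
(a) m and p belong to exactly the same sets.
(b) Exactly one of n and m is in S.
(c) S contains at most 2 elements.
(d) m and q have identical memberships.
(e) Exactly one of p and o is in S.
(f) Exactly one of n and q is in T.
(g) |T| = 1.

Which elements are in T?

T = {n}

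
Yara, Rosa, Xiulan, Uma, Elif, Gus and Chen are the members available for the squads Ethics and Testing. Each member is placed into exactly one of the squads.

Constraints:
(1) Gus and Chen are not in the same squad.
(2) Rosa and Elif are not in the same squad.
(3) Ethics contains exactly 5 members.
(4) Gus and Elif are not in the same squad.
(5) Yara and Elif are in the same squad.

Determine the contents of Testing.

Testing = {Gus, Rosa}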